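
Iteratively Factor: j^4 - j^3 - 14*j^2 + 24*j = (j + 4)*(j^3 - 5*j^2 + 6*j) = (j - 3)*(j + 4)*(j^2 - 2*j) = j*(j - 3)*(j + 4)*(j - 2)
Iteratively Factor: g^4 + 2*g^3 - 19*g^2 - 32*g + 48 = (g + 4)*(g^3 - 2*g^2 - 11*g + 12) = (g - 1)*(g + 4)*(g^2 - g - 12) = (g - 1)*(g + 3)*(g + 4)*(g - 4)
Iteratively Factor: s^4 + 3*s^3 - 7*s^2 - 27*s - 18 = (s + 1)*(s^3 + 2*s^2 - 9*s - 18) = (s + 1)*(s + 2)*(s^2 - 9) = (s + 1)*(s + 2)*(s + 3)*(s - 3)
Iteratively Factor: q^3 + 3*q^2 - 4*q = (q - 1)*(q^2 + 4*q) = q*(q - 1)*(q + 4)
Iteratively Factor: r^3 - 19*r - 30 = (r + 2)*(r^2 - 2*r - 15) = (r - 5)*(r + 2)*(r + 3)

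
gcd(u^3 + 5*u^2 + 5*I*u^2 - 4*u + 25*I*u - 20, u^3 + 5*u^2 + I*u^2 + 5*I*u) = u^2 + u*(5 + I) + 5*I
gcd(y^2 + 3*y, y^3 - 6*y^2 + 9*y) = y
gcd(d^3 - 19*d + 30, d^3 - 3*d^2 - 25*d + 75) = d^2 + 2*d - 15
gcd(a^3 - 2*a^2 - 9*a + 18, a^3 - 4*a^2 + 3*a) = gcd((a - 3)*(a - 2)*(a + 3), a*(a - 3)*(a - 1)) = a - 3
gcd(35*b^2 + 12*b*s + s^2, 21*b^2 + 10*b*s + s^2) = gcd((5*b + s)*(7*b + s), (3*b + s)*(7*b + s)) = 7*b + s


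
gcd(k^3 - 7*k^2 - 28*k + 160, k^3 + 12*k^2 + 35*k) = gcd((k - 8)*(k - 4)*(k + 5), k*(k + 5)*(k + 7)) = k + 5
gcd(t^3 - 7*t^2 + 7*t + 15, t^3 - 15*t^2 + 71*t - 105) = t^2 - 8*t + 15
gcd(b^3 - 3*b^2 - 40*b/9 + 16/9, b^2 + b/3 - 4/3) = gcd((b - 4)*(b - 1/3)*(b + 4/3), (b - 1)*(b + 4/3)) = b + 4/3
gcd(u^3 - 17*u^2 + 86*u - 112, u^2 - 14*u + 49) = u - 7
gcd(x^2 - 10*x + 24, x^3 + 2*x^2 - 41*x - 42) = x - 6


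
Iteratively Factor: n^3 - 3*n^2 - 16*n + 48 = (n + 4)*(n^2 - 7*n + 12) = (n - 3)*(n + 4)*(n - 4)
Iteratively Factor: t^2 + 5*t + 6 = (t + 3)*(t + 2)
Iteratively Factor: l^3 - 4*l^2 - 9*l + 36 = (l + 3)*(l^2 - 7*l + 12) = (l - 4)*(l + 3)*(l - 3)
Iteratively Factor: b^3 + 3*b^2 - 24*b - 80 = (b + 4)*(b^2 - b - 20) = (b + 4)^2*(b - 5)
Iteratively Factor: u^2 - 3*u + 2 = (u - 2)*(u - 1)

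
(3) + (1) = 4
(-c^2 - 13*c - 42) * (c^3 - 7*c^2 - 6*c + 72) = -c^5 - 6*c^4 + 55*c^3 + 300*c^2 - 684*c - 3024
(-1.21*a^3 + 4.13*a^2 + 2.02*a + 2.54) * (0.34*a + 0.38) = -0.4114*a^4 + 0.9444*a^3 + 2.2562*a^2 + 1.6312*a + 0.9652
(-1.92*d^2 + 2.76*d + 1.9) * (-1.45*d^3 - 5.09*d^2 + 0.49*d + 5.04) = 2.784*d^5 + 5.7708*d^4 - 17.7442*d^3 - 17.9954*d^2 + 14.8414*d + 9.576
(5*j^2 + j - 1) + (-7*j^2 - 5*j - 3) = -2*j^2 - 4*j - 4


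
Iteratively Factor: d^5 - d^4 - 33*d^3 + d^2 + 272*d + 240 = (d - 5)*(d^4 + 4*d^3 - 13*d^2 - 64*d - 48) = (d - 5)*(d + 3)*(d^3 + d^2 - 16*d - 16) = (d - 5)*(d + 3)*(d + 4)*(d^2 - 3*d - 4) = (d - 5)*(d - 4)*(d + 3)*(d + 4)*(d + 1)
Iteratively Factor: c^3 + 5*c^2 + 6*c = (c + 2)*(c^2 + 3*c) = (c + 2)*(c + 3)*(c)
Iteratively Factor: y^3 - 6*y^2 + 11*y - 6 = (y - 1)*(y^2 - 5*y + 6) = (y - 2)*(y - 1)*(y - 3)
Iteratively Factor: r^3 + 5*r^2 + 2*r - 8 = (r + 2)*(r^2 + 3*r - 4) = (r + 2)*(r + 4)*(r - 1)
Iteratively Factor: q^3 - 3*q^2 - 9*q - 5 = (q + 1)*(q^2 - 4*q - 5) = (q + 1)^2*(q - 5)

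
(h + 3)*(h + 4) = h^2 + 7*h + 12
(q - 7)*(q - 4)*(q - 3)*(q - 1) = q^4 - 15*q^3 + 75*q^2 - 145*q + 84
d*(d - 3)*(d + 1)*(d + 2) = d^4 - 7*d^2 - 6*d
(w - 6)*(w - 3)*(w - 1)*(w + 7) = w^4 - 3*w^3 - 43*w^2 + 171*w - 126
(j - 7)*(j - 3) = j^2 - 10*j + 21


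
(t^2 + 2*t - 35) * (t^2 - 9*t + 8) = t^4 - 7*t^3 - 45*t^2 + 331*t - 280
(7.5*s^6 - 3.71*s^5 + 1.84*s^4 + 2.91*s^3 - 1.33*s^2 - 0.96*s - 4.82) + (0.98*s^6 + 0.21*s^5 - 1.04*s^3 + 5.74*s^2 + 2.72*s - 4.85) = 8.48*s^6 - 3.5*s^5 + 1.84*s^4 + 1.87*s^3 + 4.41*s^2 + 1.76*s - 9.67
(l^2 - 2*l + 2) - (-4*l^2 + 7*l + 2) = 5*l^2 - 9*l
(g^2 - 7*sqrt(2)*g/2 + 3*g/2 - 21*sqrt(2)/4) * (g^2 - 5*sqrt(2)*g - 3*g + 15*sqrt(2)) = g^4 - 17*sqrt(2)*g^3/2 - 3*g^3/2 + 51*sqrt(2)*g^2/4 + 61*g^2/2 - 105*g/2 + 153*sqrt(2)*g/4 - 315/2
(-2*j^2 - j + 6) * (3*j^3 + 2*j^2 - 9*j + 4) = -6*j^5 - 7*j^4 + 34*j^3 + 13*j^2 - 58*j + 24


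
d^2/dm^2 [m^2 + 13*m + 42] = 2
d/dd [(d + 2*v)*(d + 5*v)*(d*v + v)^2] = v^2*(d + 1)*((d + 1)*(d + 2*v) + (d + 1)*(d + 5*v) + 2*(d + 2*v)*(d + 5*v))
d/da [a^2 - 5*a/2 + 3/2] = 2*a - 5/2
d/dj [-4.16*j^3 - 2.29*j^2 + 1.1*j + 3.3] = -12.48*j^2 - 4.58*j + 1.1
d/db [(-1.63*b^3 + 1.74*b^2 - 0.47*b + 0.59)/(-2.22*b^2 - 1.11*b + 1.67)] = (3.6186*b^4 + 3.6186*b^3 - 11.1411*b^2 + 8.4312*b - 0.13)/(4.9284*b^4 + 4.9284*b^3 - 6.1827*b^2 - 3.7074*b + 2.7889)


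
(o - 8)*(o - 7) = o^2 - 15*o + 56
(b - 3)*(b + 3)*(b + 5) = b^3 + 5*b^2 - 9*b - 45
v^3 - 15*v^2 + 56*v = v*(v - 8)*(v - 7)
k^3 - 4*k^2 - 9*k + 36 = (k - 4)*(k - 3)*(k + 3)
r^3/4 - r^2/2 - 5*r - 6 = (r/4 + 1/2)*(r - 6)*(r + 2)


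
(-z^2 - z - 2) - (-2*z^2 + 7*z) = z^2 - 8*z - 2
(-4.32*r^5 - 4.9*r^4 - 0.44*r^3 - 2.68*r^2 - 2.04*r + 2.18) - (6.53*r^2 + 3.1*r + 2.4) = -4.32*r^5 - 4.9*r^4 - 0.44*r^3 - 9.21*r^2 - 5.14*r - 0.22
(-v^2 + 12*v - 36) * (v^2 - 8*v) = -v^4 + 20*v^3 - 132*v^2 + 288*v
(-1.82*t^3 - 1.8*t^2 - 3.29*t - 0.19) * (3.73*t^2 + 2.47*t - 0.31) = -6.7886*t^5 - 11.2094*t^4 - 16.1535*t^3 - 8.277*t^2 + 0.5506*t + 0.0589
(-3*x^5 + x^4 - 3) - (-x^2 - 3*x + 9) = -3*x^5 + x^4 + x^2 + 3*x - 12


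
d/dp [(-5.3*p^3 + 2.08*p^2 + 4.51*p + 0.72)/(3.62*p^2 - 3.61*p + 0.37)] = (-19.186*p^4 + 38.266*p^3 - 29.718*p^2 - 3.6736*p + 4.2679)/(13.1044*p^4 - 26.1364*p^3 + 15.7109*p^2 - 2.6714*p + 0.1369)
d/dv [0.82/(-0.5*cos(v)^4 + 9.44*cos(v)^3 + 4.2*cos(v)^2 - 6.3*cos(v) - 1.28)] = (-1.64*cos(v)^3 + 23.2224*cos(v)^2 + 6.888*cos(v) - 5.166)*sin(v)/(0.5*cos(v)^4 - 9.44*cos(v)^3 - 4.2*cos(v)^2 + 6.3*cos(v) + 1.28)^2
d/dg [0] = 0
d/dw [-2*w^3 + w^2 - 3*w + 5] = -6*w^2 + 2*w - 3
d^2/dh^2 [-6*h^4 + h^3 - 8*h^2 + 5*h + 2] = -72*h^2 + 6*h - 16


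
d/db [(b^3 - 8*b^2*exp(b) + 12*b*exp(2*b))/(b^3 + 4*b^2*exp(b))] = 12*(-b^3 + 2*b^2*exp(b) + b^2 + 4*b*exp(2*b) - 2*b*exp(b) - 4*exp(2*b))*exp(b)/(b^2*(b^2 + 8*b*exp(b) + 16*exp(2*b)))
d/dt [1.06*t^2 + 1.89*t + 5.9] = 2.12*t + 1.89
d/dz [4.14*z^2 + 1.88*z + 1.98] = 8.28*z + 1.88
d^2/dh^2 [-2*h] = 0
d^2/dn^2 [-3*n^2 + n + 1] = -6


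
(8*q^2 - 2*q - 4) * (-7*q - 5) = -56*q^3 - 26*q^2 + 38*q + 20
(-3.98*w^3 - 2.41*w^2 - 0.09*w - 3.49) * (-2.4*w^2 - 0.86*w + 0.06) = 9.552*w^5 + 9.2068*w^4 + 2.0498*w^3 + 8.3088*w^2 + 2.996*w - 0.2094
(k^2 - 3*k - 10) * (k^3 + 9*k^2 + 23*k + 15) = k^5 + 6*k^4 - 14*k^3 - 144*k^2 - 275*k - 150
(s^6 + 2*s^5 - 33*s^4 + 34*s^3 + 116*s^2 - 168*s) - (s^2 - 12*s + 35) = s^6 + 2*s^5 - 33*s^4 + 34*s^3 + 115*s^2 - 156*s - 35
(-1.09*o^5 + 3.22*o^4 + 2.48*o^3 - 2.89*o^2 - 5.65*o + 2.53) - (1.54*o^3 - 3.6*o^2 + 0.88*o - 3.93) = -1.09*o^5 + 3.22*o^4 + 0.94*o^3 + 0.71*o^2 - 6.53*o + 6.46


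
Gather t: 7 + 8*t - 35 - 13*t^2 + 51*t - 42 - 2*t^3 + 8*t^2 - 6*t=-2*t^3 - 5*t^2 + 53*t - 70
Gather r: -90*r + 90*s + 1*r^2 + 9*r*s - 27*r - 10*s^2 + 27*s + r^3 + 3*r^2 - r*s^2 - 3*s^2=r^3 + 4*r^2 + r*(-s^2 + 9*s - 117) - 13*s^2 + 117*s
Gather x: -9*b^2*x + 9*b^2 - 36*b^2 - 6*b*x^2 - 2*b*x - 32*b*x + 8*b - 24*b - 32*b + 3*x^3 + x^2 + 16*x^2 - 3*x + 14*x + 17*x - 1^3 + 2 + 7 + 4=-27*b^2 - 48*b + 3*x^3 + x^2*(17 - 6*b) + x*(-9*b^2 - 34*b + 28) + 12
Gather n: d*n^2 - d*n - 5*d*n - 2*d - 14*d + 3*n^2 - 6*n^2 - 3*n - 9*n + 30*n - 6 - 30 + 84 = -16*d + n^2*(d - 3) + n*(18 - 6*d) + 48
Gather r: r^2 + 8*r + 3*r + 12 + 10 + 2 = r^2 + 11*r + 24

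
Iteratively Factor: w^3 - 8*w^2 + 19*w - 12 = (w - 3)*(w^2 - 5*w + 4) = (w - 4)*(w - 3)*(w - 1)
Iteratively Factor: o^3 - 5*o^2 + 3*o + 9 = (o + 1)*(o^2 - 6*o + 9) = (o - 3)*(o + 1)*(o - 3)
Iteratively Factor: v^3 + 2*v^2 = (v + 2)*(v^2) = v*(v + 2)*(v)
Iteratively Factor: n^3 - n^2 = (n)*(n^2 - n) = n^2*(n - 1)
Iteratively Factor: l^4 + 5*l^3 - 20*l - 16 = (l - 2)*(l^3 + 7*l^2 + 14*l + 8) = (l - 2)*(l + 2)*(l^2 + 5*l + 4) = (l - 2)*(l + 2)*(l + 4)*(l + 1)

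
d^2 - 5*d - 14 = (d - 7)*(d + 2)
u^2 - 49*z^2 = (u - 7*z)*(u + 7*z)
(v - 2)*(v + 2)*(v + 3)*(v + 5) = v^4 + 8*v^3 + 11*v^2 - 32*v - 60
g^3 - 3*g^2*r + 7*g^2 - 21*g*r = g*(g + 7)*(g - 3*r)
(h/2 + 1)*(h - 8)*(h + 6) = h^3/2 - 26*h - 48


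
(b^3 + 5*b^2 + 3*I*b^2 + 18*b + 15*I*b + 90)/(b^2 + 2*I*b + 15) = (b^2 + b*(5 + 6*I) + 30*I)/(b + 5*I)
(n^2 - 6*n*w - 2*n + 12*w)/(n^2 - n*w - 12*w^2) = (-n^2 + 6*n*w + 2*n - 12*w)/(-n^2 + n*w + 12*w^2)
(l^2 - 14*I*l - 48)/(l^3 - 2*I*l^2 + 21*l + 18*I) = (l - 8*I)/(l^2 + 4*I*l - 3)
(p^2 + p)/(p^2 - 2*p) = (p + 1)/(p - 2)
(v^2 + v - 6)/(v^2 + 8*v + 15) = (v - 2)/(v + 5)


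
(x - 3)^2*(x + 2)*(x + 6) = x^4 + 2*x^3 - 27*x^2 + 108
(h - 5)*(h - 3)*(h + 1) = h^3 - 7*h^2 + 7*h + 15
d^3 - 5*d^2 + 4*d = d*(d - 4)*(d - 1)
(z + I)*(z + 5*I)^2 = z^3 + 11*I*z^2 - 35*z - 25*I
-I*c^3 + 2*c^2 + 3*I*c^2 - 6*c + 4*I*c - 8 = (c - 4)*(c + 2*I)*(-I*c - I)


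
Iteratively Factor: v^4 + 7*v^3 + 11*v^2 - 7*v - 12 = (v + 4)*(v^3 + 3*v^2 - v - 3) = (v + 1)*(v + 4)*(v^2 + 2*v - 3) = (v + 1)*(v + 3)*(v + 4)*(v - 1)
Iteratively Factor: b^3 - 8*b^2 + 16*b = (b)*(b^2 - 8*b + 16) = b*(b - 4)*(b - 4)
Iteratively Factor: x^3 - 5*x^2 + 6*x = (x - 2)*(x^2 - 3*x) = (x - 3)*(x - 2)*(x)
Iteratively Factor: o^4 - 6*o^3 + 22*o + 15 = (o + 1)*(o^3 - 7*o^2 + 7*o + 15) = (o - 3)*(o + 1)*(o^2 - 4*o - 5) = (o - 5)*(o - 3)*(o + 1)*(o + 1)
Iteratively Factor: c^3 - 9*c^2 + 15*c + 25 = (c - 5)*(c^2 - 4*c - 5) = (c - 5)^2*(c + 1)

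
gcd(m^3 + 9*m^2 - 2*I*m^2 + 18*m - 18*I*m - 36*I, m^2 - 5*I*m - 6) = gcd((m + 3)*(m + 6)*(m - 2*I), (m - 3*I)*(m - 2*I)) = m - 2*I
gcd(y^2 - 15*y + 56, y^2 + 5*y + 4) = 1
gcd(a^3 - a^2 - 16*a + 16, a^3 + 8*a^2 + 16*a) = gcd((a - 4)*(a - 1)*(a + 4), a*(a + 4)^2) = a + 4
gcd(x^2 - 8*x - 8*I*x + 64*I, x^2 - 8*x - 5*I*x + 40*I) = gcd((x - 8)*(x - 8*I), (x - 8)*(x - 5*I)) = x - 8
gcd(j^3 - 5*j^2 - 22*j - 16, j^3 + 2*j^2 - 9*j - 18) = j + 2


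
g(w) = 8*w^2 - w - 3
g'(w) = 16*w - 1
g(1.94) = 25.17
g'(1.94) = 30.04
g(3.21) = 76.22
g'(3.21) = 50.36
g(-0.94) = 5.01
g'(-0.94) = -16.04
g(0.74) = 0.64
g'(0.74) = 10.84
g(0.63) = -0.45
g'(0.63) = 9.08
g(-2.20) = 37.92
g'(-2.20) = -36.20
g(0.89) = 2.45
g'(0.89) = 13.24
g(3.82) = 109.92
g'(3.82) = 60.12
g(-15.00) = 1812.00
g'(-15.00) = -241.00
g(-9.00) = 654.00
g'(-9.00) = -145.00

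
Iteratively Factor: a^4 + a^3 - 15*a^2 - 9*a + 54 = (a - 2)*(a^3 + 3*a^2 - 9*a - 27) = (a - 2)*(a + 3)*(a^2 - 9) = (a - 3)*(a - 2)*(a + 3)*(a + 3)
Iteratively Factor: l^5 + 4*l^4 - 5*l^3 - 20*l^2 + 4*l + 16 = (l + 1)*(l^4 + 3*l^3 - 8*l^2 - 12*l + 16) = (l - 2)*(l + 1)*(l^3 + 5*l^2 + 2*l - 8) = (l - 2)*(l - 1)*(l + 1)*(l^2 + 6*l + 8) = (l - 2)*(l - 1)*(l + 1)*(l + 2)*(l + 4)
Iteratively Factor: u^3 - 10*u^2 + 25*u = (u - 5)*(u^2 - 5*u) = u*(u - 5)*(u - 5)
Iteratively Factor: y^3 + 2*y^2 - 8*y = (y + 4)*(y^2 - 2*y) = y*(y + 4)*(y - 2)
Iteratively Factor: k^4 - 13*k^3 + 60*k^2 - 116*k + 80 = (k - 2)*(k^3 - 11*k^2 + 38*k - 40) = (k - 5)*(k - 2)*(k^2 - 6*k + 8) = (k - 5)*(k - 2)^2*(k - 4)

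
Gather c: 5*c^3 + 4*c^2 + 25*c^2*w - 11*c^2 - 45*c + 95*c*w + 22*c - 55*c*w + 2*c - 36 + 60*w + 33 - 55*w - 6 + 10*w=5*c^3 + c^2*(25*w - 7) + c*(40*w - 21) + 15*w - 9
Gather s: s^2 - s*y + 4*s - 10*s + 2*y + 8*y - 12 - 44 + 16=s^2 + s*(-y - 6) + 10*y - 40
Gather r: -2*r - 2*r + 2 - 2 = -4*r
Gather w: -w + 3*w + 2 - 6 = 2*w - 4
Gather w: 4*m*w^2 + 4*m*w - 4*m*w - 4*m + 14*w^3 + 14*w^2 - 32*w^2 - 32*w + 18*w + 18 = -4*m + 14*w^3 + w^2*(4*m - 18) - 14*w + 18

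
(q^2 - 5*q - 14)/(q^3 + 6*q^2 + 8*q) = (q - 7)/(q*(q + 4))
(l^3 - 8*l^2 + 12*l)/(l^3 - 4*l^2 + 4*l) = (l - 6)/(l - 2)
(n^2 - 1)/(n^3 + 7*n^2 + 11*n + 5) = (n - 1)/(n^2 + 6*n + 5)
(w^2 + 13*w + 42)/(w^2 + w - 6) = (w^2 + 13*w + 42)/(w^2 + w - 6)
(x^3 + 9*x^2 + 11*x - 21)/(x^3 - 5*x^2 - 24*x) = (x^2 + 6*x - 7)/(x*(x - 8))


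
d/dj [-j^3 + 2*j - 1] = 2 - 3*j^2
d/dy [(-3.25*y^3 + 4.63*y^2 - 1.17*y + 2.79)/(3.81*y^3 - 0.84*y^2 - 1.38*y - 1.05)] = (-14.9103*y^4 + 17.8854*y^3 - 29.0244*y^2 - 5.0358*y + 5.0787)/(14.5161*y^6 - 6.4008*y^5 - 9.81*y^4 - 5.6826*y^3 + 3.6684*y^2 + 2.898*y + 1.1025)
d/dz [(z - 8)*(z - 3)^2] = (z - 3)*(3*z - 19)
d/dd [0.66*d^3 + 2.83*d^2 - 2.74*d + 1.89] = 1.98*d^2 + 5.66*d - 2.74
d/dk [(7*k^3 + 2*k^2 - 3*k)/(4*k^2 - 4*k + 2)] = (14*k^4 - 28*k^3 + 23*k^2 + 4*k - 3)/(2*(4*k^4 - 8*k^3 + 8*k^2 - 4*k + 1))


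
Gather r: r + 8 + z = r + z + 8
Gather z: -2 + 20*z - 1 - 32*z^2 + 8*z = -32*z^2 + 28*z - 3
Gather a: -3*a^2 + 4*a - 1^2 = -3*a^2 + 4*a - 1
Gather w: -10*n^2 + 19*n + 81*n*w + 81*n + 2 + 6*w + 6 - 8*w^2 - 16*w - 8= -10*n^2 + 100*n - 8*w^2 + w*(81*n - 10)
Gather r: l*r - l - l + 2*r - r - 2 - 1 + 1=-2*l + r*(l + 1) - 2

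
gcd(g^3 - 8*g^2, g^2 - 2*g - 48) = g - 8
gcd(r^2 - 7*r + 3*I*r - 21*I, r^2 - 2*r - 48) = 1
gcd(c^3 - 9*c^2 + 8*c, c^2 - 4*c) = c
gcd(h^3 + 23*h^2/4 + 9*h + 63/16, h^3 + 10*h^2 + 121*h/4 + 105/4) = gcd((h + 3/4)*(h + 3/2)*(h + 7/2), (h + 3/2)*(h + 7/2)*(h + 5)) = h^2 + 5*h + 21/4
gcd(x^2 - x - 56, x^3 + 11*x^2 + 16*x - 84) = x + 7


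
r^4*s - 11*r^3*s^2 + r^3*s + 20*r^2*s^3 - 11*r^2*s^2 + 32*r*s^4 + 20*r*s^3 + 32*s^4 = (r - 8*s)*(r - 4*s)*(r + s)*(r*s + s)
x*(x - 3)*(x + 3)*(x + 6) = x^4 + 6*x^3 - 9*x^2 - 54*x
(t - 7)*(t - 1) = t^2 - 8*t + 7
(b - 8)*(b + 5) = b^2 - 3*b - 40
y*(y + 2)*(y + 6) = y^3 + 8*y^2 + 12*y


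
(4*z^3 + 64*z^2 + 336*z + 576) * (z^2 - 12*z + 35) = 4*z^5 + 16*z^4 - 292*z^3 - 1216*z^2 + 4848*z + 20160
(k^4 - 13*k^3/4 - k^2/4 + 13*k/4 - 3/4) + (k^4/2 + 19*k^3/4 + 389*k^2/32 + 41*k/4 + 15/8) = 3*k^4/2 + 3*k^3/2 + 381*k^2/32 + 27*k/2 + 9/8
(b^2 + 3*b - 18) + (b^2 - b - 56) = 2*b^2 + 2*b - 74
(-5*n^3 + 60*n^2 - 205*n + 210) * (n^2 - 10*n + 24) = -5*n^5 + 110*n^4 - 925*n^3 + 3700*n^2 - 7020*n + 5040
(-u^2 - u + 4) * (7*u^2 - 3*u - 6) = -7*u^4 - 4*u^3 + 37*u^2 - 6*u - 24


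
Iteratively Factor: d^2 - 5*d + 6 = (d - 2)*(d - 3)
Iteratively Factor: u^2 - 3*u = (u - 3)*(u)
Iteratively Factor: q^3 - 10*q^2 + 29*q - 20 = (q - 4)*(q^2 - 6*q + 5) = (q - 5)*(q - 4)*(q - 1)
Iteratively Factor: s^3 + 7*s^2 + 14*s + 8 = (s + 1)*(s^2 + 6*s + 8) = (s + 1)*(s + 4)*(s + 2)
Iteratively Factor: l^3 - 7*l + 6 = (l - 1)*(l^2 + l - 6) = (l - 1)*(l + 3)*(l - 2)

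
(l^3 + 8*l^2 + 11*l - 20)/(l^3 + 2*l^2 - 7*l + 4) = (l + 5)/(l - 1)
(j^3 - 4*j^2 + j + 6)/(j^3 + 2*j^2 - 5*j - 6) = (j - 3)/(j + 3)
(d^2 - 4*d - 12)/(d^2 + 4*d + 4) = (d - 6)/(d + 2)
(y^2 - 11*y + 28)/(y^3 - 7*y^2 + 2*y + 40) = (y - 7)/(y^2 - 3*y - 10)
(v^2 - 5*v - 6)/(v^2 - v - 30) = (v + 1)/(v + 5)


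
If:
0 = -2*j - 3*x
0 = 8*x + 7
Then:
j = 21/16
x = -7/8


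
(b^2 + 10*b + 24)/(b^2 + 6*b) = (b + 4)/b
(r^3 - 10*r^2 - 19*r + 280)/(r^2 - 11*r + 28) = (r^2 - 3*r - 40)/(r - 4)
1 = 1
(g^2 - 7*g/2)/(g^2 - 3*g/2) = (2*g - 7)/(2*g - 3)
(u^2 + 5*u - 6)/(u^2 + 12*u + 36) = (u - 1)/(u + 6)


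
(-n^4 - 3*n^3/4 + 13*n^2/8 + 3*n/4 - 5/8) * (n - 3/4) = -n^5 + 35*n^3/16 - 15*n^2/32 - 19*n/16 + 15/32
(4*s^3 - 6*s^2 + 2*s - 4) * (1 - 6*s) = -24*s^4 + 40*s^3 - 18*s^2 + 26*s - 4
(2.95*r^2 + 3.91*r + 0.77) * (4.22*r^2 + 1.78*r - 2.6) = 12.449*r^4 + 21.7512*r^3 + 2.5392*r^2 - 8.7954*r - 2.002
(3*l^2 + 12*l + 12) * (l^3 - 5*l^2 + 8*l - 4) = 3*l^5 - 3*l^4 - 24*l^3 + 24*l^2 + 48*l - 48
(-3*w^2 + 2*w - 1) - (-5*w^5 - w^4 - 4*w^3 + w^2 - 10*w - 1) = 5*w^5 + w^4 + 4*w^3 - 4*w^2 + 12*w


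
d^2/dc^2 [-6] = 0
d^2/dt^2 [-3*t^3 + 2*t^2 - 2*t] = 4 - 18*t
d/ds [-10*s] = -10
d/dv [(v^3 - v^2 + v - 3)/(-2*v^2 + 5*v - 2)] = (-2*v^4 + 10*v^3 - 9*v^2 - 8*v + 13)/(4*v^4 - 20*v^3 + 33*v^2 - 20*v + 4)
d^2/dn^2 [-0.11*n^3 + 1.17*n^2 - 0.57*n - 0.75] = 2.34 - 0.66*n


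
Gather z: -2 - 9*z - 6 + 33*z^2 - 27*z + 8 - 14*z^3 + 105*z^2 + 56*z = -14*z^3 + 138*z^2 + 20*z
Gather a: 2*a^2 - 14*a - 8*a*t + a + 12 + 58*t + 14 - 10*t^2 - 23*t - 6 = 2*a^2 + a*(-8*t - 13) - 10*t^2 + 35*t + 20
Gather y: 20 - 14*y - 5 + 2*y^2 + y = 2*y^2 - 13*y + 15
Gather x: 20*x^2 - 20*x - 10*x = 20*x^2 - 30*x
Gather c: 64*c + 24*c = 88*c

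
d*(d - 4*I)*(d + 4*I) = d^3 + 16*d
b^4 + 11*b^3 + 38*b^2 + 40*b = b*(b + 2)*(b + 4)*(b + 5)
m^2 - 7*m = m*(m - 7)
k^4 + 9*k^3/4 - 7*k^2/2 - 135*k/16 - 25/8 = (k - 2)*(k + 1/2)*(k + 5/4)*(k + 5/2)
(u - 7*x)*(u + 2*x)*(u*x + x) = u^3*x - 5*u^2*x^2 + u^2*x - 14*u*x^3 - 5*u*x^2 - 14*x^3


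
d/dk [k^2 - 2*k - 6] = 2*k - 2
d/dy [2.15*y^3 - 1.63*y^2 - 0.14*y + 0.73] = 6.45*y^2 - 3.26*y - 0.14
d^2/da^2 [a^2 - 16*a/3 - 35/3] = 2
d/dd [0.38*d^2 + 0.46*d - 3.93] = 0.76*d + 0.46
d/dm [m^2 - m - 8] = 2*m - 1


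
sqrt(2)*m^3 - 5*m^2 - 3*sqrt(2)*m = m*(m - 3*sqrt(2))*(sqrt(2)*m + 1)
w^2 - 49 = (w - 7)*(w + 7)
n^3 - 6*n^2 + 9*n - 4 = (n - 4)*(n - 1)^2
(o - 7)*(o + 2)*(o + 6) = o^3 + o^2 - 44*o - 84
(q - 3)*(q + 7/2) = q^2 + q/2 - 21/2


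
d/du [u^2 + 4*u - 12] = 2*u + 4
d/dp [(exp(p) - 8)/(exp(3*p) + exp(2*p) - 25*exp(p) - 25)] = (-(exp(p) - 8)*(3*exp(2*p) + 2*exp(p) - 25) + exp(3*p) + exp(2*p) - 25*exp(p) - 25)*exp(p)/(exp(3*p) + exp(2*p) - 25*exp(p) - 25)^2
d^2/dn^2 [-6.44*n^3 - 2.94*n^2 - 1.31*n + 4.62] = -38.64*n - 5.88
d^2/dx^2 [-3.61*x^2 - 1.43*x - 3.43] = -7.22000000000000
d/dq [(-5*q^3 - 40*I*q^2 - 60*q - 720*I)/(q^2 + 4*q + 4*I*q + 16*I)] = (-5*q^4 + q^3*(-40 - 40*I) + q^2*(220 - 400*I) + q*(1280 + 1440*I) - 2880 + 1920*I)/(q^4 + q^3*(8 + 8*I) + 64*I*q^2 + q*(-128 + 128*I) - 256)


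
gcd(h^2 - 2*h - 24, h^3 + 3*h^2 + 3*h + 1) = 1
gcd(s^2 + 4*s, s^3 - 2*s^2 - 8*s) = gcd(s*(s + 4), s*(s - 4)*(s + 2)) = s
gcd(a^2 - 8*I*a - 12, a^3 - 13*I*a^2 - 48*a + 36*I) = a - 6*I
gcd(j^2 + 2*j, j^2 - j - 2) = 1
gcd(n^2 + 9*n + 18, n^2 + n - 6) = n + 3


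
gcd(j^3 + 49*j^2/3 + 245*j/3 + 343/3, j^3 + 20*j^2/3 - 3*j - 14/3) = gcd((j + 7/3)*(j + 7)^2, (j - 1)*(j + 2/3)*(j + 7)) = j + 7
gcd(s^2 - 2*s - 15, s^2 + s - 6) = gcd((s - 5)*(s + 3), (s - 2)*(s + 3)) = s + 3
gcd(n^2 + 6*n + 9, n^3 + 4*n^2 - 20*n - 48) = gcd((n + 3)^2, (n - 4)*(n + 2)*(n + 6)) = 1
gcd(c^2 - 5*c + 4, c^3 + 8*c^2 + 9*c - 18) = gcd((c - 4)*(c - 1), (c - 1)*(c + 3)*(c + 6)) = c - 1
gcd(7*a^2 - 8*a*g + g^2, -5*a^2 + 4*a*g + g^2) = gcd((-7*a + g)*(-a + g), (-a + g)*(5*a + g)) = a - g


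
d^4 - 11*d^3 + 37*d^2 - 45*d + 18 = (d - 6)*(d - 3)*(d - 1)^2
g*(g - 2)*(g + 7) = g^3 + 5*g^2 - 14*g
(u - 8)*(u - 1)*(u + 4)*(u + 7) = u^4 + 2*u^3 - 63*u^2 - 164*u + 224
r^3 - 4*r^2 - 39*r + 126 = (r - 7)*(r - 3)*(r + 6)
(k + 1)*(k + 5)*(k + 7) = k^3 + 13*k^2 + 47*k + 35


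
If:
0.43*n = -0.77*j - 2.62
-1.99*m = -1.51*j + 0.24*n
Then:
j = -0.558441558441558*n - 3.4025974025974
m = -0.544345102134047*n - 2.58187039091562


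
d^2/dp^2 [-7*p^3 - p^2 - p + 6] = -42*p - 2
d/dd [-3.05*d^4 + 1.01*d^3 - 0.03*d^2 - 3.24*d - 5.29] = -12.2*d^3 + 3.03*d^2 - 0.06*d - 3.24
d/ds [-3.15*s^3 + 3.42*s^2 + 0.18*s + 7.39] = -9.45*s^2 + 6.84*s + 0.18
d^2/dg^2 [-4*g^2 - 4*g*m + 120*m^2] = -8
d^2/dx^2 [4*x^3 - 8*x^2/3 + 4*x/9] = 24*x - 16/3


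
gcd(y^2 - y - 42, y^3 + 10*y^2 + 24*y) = y + 6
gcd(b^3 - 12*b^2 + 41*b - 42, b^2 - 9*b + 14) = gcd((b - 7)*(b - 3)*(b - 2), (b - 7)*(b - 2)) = b^2 - 9*b + 14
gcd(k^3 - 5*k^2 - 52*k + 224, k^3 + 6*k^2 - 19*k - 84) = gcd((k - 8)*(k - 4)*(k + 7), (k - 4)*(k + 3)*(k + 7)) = k^2 + 3*k - 28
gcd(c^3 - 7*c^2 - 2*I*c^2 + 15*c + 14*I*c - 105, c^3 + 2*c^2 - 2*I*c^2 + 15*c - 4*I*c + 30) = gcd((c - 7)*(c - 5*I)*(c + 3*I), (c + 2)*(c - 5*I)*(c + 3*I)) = c^2 - 2*I*c + 15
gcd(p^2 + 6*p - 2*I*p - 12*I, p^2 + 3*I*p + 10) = p - 2*I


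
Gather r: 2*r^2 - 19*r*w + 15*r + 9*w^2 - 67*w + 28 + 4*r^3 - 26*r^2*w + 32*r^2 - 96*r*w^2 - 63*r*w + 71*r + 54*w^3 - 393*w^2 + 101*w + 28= 4*r^3 + r^2*(34 - 26*w) + r*(-96*w^2 - 82*w + 86) + 54*w^3 - 384*w^2 + 34*w + 56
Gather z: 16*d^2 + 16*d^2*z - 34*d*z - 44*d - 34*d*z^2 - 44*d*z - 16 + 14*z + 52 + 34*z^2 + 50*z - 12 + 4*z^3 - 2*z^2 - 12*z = 16*d^2 - 44*d + 4*z^3 + z^2*(32 - 34*d) + z*(16*d^2 - 78*d + 52) + 24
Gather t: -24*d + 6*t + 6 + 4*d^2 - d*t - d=4*d^2 - 25*d + t*(6 - d) + 6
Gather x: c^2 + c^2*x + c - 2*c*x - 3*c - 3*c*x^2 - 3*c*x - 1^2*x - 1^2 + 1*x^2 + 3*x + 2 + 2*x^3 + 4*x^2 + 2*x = c^2 - 2*c + 2*x^3 + x^2*(5 - 3*c) + x*(c^2 - 5*c + 4) + 1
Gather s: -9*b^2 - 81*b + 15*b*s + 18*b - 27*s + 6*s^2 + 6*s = -9*b^2 - 63*b + 6*s^2 + s*(15*b - 21)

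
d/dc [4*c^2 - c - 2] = 8*c - 1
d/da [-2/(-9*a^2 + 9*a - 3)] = 2*(1 - 2*a)/(3*a^2 - 3*a + 1)^2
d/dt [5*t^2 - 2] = 10*t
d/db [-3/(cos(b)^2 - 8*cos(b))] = 6*(4 - cos(b))*sin(b)/((cos(b) - 8)^2*cos(b)^2)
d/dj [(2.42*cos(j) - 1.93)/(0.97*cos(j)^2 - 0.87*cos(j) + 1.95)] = (2.3474*cos(j)^2 - 3.7442*cos(j) - 3.0399)*sin(j)/(0.9409*cos(j)^4 - 1.6878*cos(j)^3 + 4.5399*cos(j)^2 - 3.393*cos(j) + 3.8025)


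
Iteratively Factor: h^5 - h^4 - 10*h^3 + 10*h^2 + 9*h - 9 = (h - 1)*(h^4 - 10*h^2 + 9) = (h - 1)*(h + 1)*(h^3 - h^2 - 9*h + 9) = (h - 1)^2*(h + 1)*(h^2 - 9) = (h - 3)*(h - 1)^2*(h + 1)*(h + 3)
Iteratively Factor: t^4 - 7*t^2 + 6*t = (t)*(t^3 - 7*t + 6) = t*(t - 2)*(t^2 + 2*t - 3) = t*(t - 2)*(t - 1)*(t + 3)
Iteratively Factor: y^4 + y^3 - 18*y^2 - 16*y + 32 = (y + 2)*(y^3 - y^2 - 16*y + 16) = (y - 1)*(y + 2)*(y^2 - 16) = (y - 4)*(y - 1)*(y + 2)*(y + 4)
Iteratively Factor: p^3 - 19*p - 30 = (p - 5)*(p^2 + 5*p + 6) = (p - 5)*(p + 2)*(p + 3)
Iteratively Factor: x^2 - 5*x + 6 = (x - 3)*(x - 2)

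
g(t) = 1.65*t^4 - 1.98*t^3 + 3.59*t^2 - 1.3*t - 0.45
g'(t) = 6.6*t^3 - 5.94*t^2 + 7.18*t - 1.3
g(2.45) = 48.25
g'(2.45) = 77.70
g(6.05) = 1895.20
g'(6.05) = 1286.26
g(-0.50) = 1.45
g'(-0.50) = -7.20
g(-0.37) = 0.65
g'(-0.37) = -5.10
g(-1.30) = 16.37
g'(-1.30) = -35.17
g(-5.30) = 1703.99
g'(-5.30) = -1188.80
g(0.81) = 0.51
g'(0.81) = 4.13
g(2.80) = 82.01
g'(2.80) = 117.12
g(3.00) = 108.15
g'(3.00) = 144.98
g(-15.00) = 91040.55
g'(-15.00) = -23720.50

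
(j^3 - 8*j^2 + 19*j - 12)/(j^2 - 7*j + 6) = (j^2 - 7*j + 12)/(j - 6)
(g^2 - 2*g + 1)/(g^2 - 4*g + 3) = (g - 1)/(g - 3)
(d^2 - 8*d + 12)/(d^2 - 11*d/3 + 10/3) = 3*(d - 6)/(3*d - 5)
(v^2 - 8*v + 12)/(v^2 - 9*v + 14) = (v - 6)/(v - 7)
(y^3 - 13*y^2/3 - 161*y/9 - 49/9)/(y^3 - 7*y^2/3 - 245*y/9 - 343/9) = (3*y + 1)/(3*y + 7)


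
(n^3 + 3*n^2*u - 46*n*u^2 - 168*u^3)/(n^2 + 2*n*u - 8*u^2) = (-n^2 + n*u + 42*u^2)/(-n + 2*u)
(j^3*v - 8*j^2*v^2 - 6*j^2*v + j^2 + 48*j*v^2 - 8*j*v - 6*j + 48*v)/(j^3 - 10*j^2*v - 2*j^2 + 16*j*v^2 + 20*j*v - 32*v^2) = (-j^2*v + 6*j*v - j + 6)/(-j^2 + 2*j*v + 2*j - 4*v)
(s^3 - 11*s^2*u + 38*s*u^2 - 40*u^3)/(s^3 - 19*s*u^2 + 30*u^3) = (s^2 - 9*s*u + 20*u^2)/(s^2 + 2*s*u - 15*u^2)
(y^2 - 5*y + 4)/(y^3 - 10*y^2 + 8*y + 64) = (y - 1)/(y^2 - 6*y - 16)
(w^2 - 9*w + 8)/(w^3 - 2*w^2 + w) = (w - 8)/(w*(w - 1))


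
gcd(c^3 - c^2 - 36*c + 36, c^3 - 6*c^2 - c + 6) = c^2 - 7*c + 6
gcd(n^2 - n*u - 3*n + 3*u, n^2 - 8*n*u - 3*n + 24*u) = n - 3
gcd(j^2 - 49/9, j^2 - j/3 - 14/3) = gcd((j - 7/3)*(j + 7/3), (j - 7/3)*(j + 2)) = j - 7/3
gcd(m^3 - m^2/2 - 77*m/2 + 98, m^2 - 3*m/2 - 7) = m - 7/2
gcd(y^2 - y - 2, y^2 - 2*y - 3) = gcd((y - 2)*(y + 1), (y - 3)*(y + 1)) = y + 1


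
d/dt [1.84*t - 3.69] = 1.84000000000000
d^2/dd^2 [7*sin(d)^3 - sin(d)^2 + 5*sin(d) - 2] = -63*sin(d)^3 + 4*sin(d)^2 + 37*sin(d) - 2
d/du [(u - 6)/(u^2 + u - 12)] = (u^2 + u - (u - 6)*(2*u + 1) - 12)/(u^2 + u - 12)^2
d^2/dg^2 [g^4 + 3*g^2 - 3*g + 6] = 12*g^2 + 6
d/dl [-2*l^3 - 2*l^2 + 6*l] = -6*l^2 - 4*l + 6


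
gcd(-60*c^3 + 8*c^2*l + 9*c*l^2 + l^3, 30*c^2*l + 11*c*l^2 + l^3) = 30*c^2 + 11*c*l + l^2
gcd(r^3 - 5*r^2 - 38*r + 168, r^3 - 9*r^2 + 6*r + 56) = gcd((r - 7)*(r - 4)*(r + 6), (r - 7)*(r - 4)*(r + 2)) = r^2 - 11*r + 28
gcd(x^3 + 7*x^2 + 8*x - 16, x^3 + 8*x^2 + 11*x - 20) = x^2 + 3*x - 4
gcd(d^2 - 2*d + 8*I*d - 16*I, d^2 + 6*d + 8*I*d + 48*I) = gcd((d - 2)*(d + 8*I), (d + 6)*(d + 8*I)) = d + 8*I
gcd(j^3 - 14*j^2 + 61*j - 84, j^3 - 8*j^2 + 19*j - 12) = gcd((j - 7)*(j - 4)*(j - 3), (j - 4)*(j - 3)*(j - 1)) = j^2 - 7*j + 12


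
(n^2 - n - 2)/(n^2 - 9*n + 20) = (n^2 - n - 2)/(n^2 - 9*n + 20)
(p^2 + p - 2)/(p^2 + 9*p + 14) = (p - 1)/(p + 7)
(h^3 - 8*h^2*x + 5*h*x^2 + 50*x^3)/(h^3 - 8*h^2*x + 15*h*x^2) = (-h^2 + 3*h*x + 10*x^2)/(h*(-h + 3*x))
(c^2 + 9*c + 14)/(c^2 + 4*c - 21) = (c + 2)/(c - 3)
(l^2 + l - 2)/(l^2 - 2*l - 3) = (-l^2 - l + 2)/(-l^2 + 2*l + 3)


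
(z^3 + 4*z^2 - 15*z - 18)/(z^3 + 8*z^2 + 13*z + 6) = (z - 3)/(z + 1)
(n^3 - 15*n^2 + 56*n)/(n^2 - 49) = n*(n - 8)/(n + 7)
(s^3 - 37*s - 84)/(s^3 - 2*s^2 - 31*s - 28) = (s + 3)/(s + 1)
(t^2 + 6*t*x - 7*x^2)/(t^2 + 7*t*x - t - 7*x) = (t - x)/(t - 1)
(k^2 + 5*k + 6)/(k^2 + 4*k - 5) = (k^2 + 5*k + 6)/(k^2 + 4*k - 5)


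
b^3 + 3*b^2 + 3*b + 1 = (b + 1)^3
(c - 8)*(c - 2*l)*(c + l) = c^3 - c^2*l - 8*c^2 - 2*c*l^2 + 8*c*l + 16*l^2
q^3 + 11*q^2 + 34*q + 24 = (q + 1)*(q + 4)*(q + 6)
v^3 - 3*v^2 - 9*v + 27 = (v - 3)^2*(v + 3)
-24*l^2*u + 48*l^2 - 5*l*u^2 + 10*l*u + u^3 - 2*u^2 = (-8*l + u)*(3*l + u)*(u - 2)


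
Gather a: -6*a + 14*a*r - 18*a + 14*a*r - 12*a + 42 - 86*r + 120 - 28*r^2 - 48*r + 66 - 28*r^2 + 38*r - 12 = a*(28*r - 36) - 56*r^2 - 96*r + 216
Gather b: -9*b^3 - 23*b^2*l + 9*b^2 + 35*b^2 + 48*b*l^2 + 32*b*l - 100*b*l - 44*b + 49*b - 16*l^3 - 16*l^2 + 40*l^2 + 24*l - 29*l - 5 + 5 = -9*b^3 + b^2*(44 - 23*l) + b*(48*l^2 - 68*l + 5) - 16*l^3 + 24*l^2 - 5*l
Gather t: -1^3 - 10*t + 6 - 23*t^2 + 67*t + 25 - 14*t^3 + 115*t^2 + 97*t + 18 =-14*t^3 + 92*t^2 + 154*t + 48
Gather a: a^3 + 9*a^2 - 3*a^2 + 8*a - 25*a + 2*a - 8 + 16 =a^3 + 6*a^2 - 15*a + 8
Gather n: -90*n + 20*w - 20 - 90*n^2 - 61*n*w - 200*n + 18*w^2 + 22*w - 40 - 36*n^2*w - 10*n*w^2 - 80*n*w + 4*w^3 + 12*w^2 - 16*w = n^2*(-36*w - 90) + n*(-10*w^2 - 141*w - 290) + 4*w^3 + 30*w^2 + 26*w - 60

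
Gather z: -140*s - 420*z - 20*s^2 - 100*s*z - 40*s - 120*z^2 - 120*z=-20*s^2 - 180*s - 120*z^2 + z*(-100*s - 540)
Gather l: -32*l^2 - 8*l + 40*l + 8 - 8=-32*l^2 + 32*l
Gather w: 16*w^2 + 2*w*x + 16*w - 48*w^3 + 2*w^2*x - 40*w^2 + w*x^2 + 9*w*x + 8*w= -48*w^3 + w^2*(2*x - 24) + w*(x^2 + 11*x + 24)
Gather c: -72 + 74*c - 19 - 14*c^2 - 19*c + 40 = -14*c^2 + 55*c - 51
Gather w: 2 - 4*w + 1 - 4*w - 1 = 2 - 8*w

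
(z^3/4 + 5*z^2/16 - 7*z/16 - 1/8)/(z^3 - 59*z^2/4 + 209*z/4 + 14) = (z^2 + z - 2)/(4*(z^2 - 15*z + 56))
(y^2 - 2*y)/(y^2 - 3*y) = (y - 2)/(y - 3)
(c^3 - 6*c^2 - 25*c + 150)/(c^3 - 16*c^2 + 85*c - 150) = (c + 5)/(c - 5)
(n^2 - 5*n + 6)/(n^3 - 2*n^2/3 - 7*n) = 3*(n - 2)/(n*(3*n + 7))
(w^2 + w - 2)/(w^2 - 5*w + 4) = (w + 2)/(w - 4)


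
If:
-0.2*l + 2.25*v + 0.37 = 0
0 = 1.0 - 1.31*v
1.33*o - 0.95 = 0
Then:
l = 10.44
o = 0.71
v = 0.76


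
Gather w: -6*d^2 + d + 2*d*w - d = -6*d^2 + 2*d*w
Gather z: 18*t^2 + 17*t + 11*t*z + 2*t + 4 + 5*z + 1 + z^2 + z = 18*t^2 + 19*t + z^2 + z*(11*t + 6) + 5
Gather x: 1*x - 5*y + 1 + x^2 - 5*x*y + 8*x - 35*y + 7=x^2 + x*(9 - 5*y) - 40*y + 8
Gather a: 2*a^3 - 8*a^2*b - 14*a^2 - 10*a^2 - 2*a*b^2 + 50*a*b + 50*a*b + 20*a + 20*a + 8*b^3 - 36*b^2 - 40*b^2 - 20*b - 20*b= 2*a^3 + a^2*(-8*b - 24) + a*(-2*b^2 + 100*b + 40) + 8*b^3 - 76*b^2 - 40*b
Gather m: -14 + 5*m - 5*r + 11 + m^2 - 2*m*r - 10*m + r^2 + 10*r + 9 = m^2 + m*(-2*r - 5) + r^2 + 5*r + 6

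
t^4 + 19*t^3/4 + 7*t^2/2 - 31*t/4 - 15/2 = (t - 5/4)*(t + 1)*(t + 2)*(t + 3)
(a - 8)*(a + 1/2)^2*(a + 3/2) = a^4 - 11*a^3/2 - 73*a^2/4 - 109*a/8 - 3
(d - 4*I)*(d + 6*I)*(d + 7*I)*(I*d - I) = I*d^4 - 9*d^3 - I*d^3 + 9*d^2 + 10*I*d^2 - 168*d - 10*I*d + 168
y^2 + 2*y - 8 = (y - 2)*(y + 4)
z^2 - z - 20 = (z - 5)*(z + 4)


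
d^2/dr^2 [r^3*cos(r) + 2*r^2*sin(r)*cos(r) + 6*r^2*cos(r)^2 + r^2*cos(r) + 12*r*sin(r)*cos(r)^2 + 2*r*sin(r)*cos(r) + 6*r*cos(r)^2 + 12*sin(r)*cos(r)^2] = -r^3*cos(r) - 6*r^2*sin(r) - 4*r^2*sin(2*r) - r^2*cos(r) - 12*r^2*cos(2*r) - 7*r*sin(r) - 28*r*sin(2*r) - 27*r*sin(3*r) + 6*r*cos(r) - 4*r*cos(2*r) - 3*sin(r) - 27*sin(3*r) + 8*cos(r) + 18*cos(3*r) + 10*sqrt(2)*cos(2*r + pi/4) + 6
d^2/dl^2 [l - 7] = 0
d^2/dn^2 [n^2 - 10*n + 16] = 2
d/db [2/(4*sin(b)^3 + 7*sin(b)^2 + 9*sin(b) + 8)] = 2*(-14*sin(b) + 6*cos(2*b) - 15)*cos(b)/(4*sin(b)^3 + 7*sin(b)^2 + 9*sin(b) + 8)^2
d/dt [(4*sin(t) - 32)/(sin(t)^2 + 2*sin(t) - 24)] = 4*(16*sin(t) + cos(t)^2 - 9)*cos(t)/(sin(t)^2 + 2*sin(t) - 24)^2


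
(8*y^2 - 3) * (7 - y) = -8*y^3 + 56*y^2 + 3*y - 21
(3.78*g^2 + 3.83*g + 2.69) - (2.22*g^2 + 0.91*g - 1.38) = 1.56*g^2 + 2.92*g + 4.07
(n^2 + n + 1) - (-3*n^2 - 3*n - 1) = 4*n^2 + 4*n + 2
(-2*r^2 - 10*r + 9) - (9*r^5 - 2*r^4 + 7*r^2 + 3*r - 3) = -9*r^5 + 2*r^4 - 9*r^2 - 13*r + 12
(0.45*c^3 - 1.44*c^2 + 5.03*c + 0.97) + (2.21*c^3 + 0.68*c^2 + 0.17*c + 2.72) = 2.66*c^3 - 0.76*c^2 + 5.2*c + 3.69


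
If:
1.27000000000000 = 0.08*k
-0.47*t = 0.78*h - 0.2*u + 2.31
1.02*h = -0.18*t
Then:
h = 1.22654867256637 - 0.106194690265487*u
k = 15.88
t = 0.601769911504425*u - 6.95044247787611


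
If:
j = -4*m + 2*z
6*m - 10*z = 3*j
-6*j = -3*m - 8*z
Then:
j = 0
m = 0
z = 0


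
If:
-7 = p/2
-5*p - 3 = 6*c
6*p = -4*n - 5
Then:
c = 67/6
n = 79/4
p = -14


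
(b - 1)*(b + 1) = b^2 - 1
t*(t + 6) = t^2 + 6*t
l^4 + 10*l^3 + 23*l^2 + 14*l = l*(l + 1)*(l + 2)*(l + 7)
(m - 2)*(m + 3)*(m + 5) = m^3 + 6*m^2 - m - 30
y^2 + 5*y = y*(y + 5)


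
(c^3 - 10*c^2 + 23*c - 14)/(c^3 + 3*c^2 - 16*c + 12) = (c - 7)/(c + 6)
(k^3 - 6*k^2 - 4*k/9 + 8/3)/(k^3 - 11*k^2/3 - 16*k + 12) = (k + 2/3)/(k + 3)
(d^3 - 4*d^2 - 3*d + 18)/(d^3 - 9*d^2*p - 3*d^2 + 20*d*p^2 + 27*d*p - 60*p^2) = (d^2 - d - 6)/(d^2 - 9*d*p + 20*p^2)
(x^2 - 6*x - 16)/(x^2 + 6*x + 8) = (x - 8)/(x + 4)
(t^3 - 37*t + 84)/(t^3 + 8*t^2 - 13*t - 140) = (t - 3)/(t + 5)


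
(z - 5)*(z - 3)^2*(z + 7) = z^4 - 4*z^3 - 38*z^2 + 228*z - 315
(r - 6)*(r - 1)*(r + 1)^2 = r^4 - 5*r^3 - 7*r^2 + 5*r + 6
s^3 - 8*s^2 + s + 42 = (s - 7)*(s - 3)*(s + 2)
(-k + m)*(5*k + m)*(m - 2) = -5*k^2*m + 10*k^2 + 4*k*m^2 - 8*k*m + m^3 - 2*m^2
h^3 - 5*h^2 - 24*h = h*(h - 8)*(h + 3)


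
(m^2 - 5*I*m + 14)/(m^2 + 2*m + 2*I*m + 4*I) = (m - 7*I)/(m + 2)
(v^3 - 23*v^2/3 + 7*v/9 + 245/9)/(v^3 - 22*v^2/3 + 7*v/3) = (9*v^2 - 6*v - 35)/(3*v*(3*v - 1))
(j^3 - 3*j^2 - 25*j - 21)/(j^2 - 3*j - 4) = (j^2 - 4*j - 21)/(j - 4)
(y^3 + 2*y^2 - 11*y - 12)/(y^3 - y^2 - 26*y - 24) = (y - 3)/(y - 6)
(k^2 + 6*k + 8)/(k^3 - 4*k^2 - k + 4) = (k^2 + 6*k + 8)/(k^3 - 4*k^2 - k + 4)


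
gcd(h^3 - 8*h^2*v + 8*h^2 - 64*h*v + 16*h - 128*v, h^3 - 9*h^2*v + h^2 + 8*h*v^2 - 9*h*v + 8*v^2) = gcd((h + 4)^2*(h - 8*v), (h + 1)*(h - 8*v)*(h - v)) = -h + 8*v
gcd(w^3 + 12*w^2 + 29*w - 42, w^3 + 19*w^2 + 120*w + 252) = w^2 + 13*w + 42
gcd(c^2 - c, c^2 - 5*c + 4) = c - 1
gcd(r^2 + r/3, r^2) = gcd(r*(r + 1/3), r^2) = r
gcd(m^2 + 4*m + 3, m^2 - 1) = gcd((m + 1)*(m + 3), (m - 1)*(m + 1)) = m + 1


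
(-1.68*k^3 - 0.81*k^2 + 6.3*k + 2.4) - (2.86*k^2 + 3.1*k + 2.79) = -1.68*k^3 - 3.67*k^2 + 3.2*k - 0.39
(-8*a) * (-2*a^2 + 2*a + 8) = 16*a^3 - 16*a^2 - 64*a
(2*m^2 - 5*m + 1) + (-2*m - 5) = 2*m^2 - 7*m - 4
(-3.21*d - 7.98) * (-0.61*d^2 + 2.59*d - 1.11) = 1.9581*d^3 - 3.4461*d^2 - 17.1051*d + 8.8578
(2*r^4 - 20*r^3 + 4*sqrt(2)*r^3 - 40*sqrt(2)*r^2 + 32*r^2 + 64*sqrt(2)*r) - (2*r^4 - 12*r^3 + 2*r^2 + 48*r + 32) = -8*r^3 + 4*sqrt(2)*r^3 - 40*sqrt(2)*r^2 + 30*r^2 - 48*r + 64*sqrt(2)*r - 32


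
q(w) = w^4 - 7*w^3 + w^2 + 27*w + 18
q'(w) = 4*w^3 - 21*w^2 + 2*w + 27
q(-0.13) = 14.52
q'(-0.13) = 26.38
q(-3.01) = 218.77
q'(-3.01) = -278.37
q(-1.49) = 8.07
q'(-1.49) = -35.83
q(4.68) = -71.55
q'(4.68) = -13.58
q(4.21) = -58.79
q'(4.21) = -38.31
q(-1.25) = 1.93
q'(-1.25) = -16.12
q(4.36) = -64.08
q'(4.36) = -31.95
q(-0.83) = 0.76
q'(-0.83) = 8.59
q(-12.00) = 32670.00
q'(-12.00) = -9933.00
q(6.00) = 0.00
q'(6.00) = 147.00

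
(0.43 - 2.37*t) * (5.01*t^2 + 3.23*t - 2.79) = -11.8737*t^3 - 5.5008*t^2 + 8.0012*t - 1.1997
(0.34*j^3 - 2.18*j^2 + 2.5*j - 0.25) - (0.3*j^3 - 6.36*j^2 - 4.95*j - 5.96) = 0.04*j^3 + 4.18*j^2 + 7.45*j + 5.71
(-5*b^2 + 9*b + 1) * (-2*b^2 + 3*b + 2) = 10*b^4 - 33*b^3 + 15*b^2 + 21*b + 2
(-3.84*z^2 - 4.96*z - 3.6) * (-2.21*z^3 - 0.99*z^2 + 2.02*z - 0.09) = 8.4864*z^5 + 14.7632*z^4 + 5.1096*z^3 - 6.1096*z^2 - 6.8256*z + 0.324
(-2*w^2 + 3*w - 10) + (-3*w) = -2*w^2 - 10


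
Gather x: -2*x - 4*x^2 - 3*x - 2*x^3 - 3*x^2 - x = -2*x^3 - 7*x^2 - 6*x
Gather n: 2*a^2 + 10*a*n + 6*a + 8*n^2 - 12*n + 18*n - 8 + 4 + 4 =2*a^2 + 6*a + 8*n^2 + n*(10*a + 6)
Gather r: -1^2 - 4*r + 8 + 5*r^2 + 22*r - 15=5*r^2 + 18*r - 8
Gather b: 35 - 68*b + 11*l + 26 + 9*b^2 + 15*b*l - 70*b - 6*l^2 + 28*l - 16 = 9*b^2 + b*(15*l - 138) - 6*l^2 + 39*l + 45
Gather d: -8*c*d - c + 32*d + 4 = -c + d*(32 - 8*c) + 4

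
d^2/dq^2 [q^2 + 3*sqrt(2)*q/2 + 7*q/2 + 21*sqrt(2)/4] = 2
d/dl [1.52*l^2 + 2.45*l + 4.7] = 3.04*l + 2.45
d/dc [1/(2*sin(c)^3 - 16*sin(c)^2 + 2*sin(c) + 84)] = (-3*sin(c)^2 + 16*sin(c) - 1)*cos(c)/(2*(sin(c)^3 - 8*sin(c)^2 + sin(c) + 42)^2)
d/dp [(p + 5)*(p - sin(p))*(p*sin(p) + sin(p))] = -(p + 1)*(p + 5)*(cos(p) - 1)*sin(p) + (p + 1)*(p - sin(p))*sin(p) + (p + 5)*(p - sin(p))*(p*cos(p) + sqrt(2)*sin(p + pi/4))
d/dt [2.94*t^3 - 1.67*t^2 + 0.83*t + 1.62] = 8.82*t^2 - 3.34*t + 0.83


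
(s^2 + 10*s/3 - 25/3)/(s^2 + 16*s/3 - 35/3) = (s + 5)/(s + 7)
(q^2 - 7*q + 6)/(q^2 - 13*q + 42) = (q - 1)/(q - 7)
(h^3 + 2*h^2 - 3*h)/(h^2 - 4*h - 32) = h*(-h^2 - 2*h + 3)/(-h^2 + 4*h + 32)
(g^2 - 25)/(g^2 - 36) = (g^2 - 25)/(g^2 - 36)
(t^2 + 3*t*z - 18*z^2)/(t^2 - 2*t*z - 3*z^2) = (t + 6*z)/(t + z)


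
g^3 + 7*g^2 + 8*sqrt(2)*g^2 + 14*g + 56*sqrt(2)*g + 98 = (g + 7)*(g + sqrt(2))*(g + 7*sqrt(2))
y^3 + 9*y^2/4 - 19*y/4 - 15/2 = (y - 2)*(y + 5/4)*(y + 3)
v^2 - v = v*(v - 1)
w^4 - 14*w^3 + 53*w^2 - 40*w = w*(w - 8)*(w - 5)*(w - 1)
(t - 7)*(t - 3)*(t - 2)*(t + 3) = t^4 - 9*t^3 + 5*t^2 + 81*t - 126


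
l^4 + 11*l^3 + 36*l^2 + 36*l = l*(l + 2)*(l + 3)*(l + 6)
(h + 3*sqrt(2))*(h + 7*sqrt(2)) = h^2 + 10*sqrt(2)*h + 42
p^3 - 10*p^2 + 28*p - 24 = (p - 6)*(p - 2)^2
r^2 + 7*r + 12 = (r + 3)*(r + 4)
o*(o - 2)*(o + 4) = o^3 + 2*o^2 - 8*o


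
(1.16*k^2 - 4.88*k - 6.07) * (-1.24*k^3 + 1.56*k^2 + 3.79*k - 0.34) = -1.4384*k^5 + 7.8608*k^4 + 4.3104*k^3 - 28.3588*k^2 - 21.3461*k + 2.0638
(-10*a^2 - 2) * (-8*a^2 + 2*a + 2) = 80*a^4 - 20*a^3 - 4*a^2 - 4*a - 4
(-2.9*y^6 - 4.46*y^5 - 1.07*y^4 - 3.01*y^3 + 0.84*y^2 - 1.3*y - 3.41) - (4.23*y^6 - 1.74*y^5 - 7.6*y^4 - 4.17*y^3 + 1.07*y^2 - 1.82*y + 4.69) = -7.13*y^6 - 2.72*y^5 + 6.53*y^4 + 1.16*y^3 - 0.23*y^2 + 0.52*y - 8.1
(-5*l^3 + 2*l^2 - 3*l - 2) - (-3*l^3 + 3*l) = -2*l^3 + 2*l^2 - 6*l - 2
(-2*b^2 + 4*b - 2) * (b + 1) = -2*b^3 + 2*b^2 + 2*b - 2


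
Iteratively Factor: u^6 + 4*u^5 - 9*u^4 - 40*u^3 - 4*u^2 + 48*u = (u)*(u^5 + 4*u^4 - 9*u^3 - 40*u^2 - 4*u + 48) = u*(u + 4)*(u^4 - 9*u^2 - 4*u + 12) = u*(u - 3)*(u + 4)*(u^3 + 3*u^2 - 4) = u*(u - 3)*(u + 2)*(u + 4)*(u^2 + u - 2) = u*(u - 3)*(u + 2)^2*(u + 4)*(u - 1)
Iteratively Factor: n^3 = (n)*(n^2) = n^2*(n)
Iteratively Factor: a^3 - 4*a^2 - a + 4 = (a - 4)*(a^2 - 1) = (a - 4)*(a + 1)*(a - 1)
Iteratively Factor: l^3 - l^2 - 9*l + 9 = (l - 3)*(l^2 + 2*l - 3) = (l - 3)*(l + 3)*(l - 1)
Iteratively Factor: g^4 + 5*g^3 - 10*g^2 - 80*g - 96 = (g + 2)*(g^3 + 3*g^2 - 16*g - 48) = (g + 2)*(g + 3)*(g^2 - 16) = (g + 2)*(g + 3)*(g + 4)*(g - 4)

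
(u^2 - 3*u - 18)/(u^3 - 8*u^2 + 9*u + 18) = (u + 3)/(u^2 - 2*u - 3)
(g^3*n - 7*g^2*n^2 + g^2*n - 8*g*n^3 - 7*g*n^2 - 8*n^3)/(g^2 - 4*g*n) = n*(g^3 - 7*g^2*n + g^2 - 8*g*n^2 - 7*g*n - 8*n^2)/(g*(g - 4*n))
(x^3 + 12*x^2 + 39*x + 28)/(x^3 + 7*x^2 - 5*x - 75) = (x^3 + 12*x^2 + 39*x + 28)/(x^3 + 7*x^2 - 5*x - 75)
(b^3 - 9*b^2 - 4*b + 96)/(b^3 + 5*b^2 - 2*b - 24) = (b^2 - 12*b + 32)/(b^2 + 2*b - 8)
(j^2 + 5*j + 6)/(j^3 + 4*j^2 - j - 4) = (j^2 + 5*j + 6)/(j^3 + 4*j^2 - j - 4)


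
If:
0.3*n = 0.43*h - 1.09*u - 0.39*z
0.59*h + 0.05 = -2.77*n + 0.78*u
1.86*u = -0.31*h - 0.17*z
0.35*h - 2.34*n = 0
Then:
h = -0.04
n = -0.01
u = 0.01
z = -0.08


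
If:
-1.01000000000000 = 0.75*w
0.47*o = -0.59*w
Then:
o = 1.69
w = -1.35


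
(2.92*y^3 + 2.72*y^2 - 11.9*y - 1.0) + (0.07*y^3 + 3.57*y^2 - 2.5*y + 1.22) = 2.99*y^3 + 6.29*y^2 - 14.4*y + 0.22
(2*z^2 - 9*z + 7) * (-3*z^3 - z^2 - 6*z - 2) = -6*z^5 + 25*z^4 - 24*z^3 + 43*z^2 - 24*z - 14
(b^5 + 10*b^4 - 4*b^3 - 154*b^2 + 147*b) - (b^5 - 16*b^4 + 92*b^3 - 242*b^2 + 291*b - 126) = 26*b^4 - 96*b^3 + 88*b^2 - 144*b + 126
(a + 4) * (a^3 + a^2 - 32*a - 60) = a^4 + 5*a^3 - 28*a^2 - 188*a - 240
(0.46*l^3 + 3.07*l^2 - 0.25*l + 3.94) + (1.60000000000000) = 0.46*l^3 + 3.07*l^2 - 0.25*l + 5.54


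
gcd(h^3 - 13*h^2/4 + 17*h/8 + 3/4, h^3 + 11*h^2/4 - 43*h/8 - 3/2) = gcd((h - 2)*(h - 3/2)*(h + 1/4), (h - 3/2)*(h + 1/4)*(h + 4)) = h^2 - 5*h/4 - 3/8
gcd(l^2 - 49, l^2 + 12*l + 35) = l + 7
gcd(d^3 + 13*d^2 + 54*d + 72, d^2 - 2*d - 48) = d + 6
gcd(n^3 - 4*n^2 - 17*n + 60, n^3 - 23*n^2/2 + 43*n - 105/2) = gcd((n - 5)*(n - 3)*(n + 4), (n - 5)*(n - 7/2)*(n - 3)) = n^2 - 8*n + 15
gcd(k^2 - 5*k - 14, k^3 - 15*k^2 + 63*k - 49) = k - 7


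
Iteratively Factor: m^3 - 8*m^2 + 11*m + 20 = (m + 1)*(m^2 - 9*m + 20) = (m - 5)*(m + 1)*(m - 4)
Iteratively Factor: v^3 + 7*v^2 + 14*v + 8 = (v + 2)*(v^2 + 5*v + 4) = (v + 2)*(v + 4)*(v + 1)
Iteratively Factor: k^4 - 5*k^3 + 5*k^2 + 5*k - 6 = (k + 1)*(k^3 - 6*k^2 + 11*k - 6) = (k - 1)*(k + 1)*(k^2 - 5*k + 6) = (k - 2)*(k - 1)*(k + 1)*(k - 3)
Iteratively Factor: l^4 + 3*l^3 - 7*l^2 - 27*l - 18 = (l + 2)*(l^3 + l^2 - 9*l - 9) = (l - 3)*(l + 2)*(l^2 + 4*l + 3) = (l - 3)*(l + 2)*(l + 3)*(l + 1)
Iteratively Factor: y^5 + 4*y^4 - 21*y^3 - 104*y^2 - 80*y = (y - 5)*(y^4 + 9*y^3 + 24*y^2 + 16*y) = y*(y - 5)*(y^3 + 9*y^2 + 24*y + 16) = y*(y - 5)*(y + 4)*(y^2 + 5*y + 4) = y*(y - 5)*(y + 4)^2*(y + 1)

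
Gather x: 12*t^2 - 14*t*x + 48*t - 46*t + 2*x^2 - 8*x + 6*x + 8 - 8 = 12*t^2 + 2*t + 2*x^2 + x*(-14*t - 2)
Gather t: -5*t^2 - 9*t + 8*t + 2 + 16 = -5*t^2 - t + 18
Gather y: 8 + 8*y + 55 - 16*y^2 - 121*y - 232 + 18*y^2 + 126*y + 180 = 2*y^2 + 13*y + 11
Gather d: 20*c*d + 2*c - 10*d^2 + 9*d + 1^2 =2*c - 10*d^2 + d*(20*c + 9) + 1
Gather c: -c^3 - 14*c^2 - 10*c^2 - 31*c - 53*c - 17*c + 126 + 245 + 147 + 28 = -c^3 - 24*c^2 - 101*c + 546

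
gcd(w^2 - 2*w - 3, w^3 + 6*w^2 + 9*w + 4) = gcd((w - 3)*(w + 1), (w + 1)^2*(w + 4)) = w + 1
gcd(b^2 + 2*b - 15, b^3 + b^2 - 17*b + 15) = b^2 + 2*b - 15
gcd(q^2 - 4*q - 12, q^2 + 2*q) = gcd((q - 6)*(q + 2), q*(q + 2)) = q + 2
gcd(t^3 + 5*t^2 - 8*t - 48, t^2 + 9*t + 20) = t + 4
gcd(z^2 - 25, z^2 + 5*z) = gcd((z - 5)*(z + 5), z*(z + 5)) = z + 5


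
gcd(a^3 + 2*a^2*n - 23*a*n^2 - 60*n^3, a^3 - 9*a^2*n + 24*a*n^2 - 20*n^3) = a - 5*n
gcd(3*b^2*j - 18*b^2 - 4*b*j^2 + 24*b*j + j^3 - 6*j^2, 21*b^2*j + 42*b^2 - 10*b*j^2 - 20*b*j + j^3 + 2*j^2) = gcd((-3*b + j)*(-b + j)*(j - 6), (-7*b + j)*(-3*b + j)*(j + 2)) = 3*b - j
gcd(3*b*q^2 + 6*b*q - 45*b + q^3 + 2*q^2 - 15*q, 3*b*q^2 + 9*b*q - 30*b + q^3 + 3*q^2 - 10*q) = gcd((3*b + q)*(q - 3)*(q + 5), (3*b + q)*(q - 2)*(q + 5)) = 3*b*q + 15*b + q^2 + 5*q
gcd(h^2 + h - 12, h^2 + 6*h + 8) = h + 4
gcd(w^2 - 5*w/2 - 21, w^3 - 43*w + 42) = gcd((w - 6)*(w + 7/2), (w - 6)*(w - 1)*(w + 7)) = w - 6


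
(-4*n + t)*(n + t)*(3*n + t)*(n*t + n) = -12*n^4*t - 12*n^4 - 13*n^3*t^2 - 13*n^3*t + n*t^4 + n*t^3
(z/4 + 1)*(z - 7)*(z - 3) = z^3/4 - 3*z^2/2 - 19*z/4 + 21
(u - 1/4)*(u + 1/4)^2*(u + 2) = u^4 + 9*u^3/4 + 7*u^2/16 - 9*u/64 - 1/32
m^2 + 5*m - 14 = (m - 2)*(m + 7)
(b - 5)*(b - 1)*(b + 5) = b^3 - b^2 - 25*b + 25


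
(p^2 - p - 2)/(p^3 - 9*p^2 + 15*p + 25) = (p - 2)/(p^2 - 10*p + 25)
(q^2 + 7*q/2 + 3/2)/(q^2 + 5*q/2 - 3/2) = (2*q + 1)/(2*q - 1)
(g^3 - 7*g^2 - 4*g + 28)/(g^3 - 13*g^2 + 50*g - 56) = (g + 2)/(g - 4)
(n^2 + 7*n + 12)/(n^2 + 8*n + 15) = (n + 4)/(n + 5)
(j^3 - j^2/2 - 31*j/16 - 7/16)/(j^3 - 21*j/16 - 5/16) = (4*j - 7)/(4*j - 5)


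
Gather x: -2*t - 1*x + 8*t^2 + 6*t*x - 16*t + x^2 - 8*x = 8*t^2 - 18*t + x^2 + x*(6*t - 9)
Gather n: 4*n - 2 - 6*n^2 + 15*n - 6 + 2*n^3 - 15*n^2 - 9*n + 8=2*n^3 - 21*n^2 + 10*n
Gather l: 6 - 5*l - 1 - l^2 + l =-l^2 - 4*l + 5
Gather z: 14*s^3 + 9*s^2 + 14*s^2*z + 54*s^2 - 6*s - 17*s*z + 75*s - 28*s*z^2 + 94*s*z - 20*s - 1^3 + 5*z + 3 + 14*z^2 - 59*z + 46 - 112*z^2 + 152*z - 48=14*s^3 + 63*s^2 + 49*s + z^2*(-28*s - 98) + z*(14*s^2 + 77*s + 98)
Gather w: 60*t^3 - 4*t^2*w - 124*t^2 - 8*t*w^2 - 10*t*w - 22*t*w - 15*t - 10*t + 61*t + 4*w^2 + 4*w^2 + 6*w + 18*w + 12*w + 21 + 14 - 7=60*t^3 - 124*t^2 + 36*t + w^2*(8 - 8*t) + w*(-4*t^2 - 32*t + 36) + 28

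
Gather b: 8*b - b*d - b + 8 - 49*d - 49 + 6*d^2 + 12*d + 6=b*(7 - d) + 6*d^2 - 37*d - 35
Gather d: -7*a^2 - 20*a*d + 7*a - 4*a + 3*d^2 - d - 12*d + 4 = -7*a^2 + 3*a + 3*d^2 + d*(-20*a - 13) + 4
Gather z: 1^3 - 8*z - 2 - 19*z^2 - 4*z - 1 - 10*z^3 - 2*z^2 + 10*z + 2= -10*z^3 - 21*z^2 - 2*z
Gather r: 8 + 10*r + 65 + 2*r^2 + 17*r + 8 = 2*r^2 + 27*r + 81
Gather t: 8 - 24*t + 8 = 16 - 24*t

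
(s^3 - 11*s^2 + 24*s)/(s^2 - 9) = s*(s - 8)/(s + 3)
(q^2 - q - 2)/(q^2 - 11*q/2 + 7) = 2*(q + 1)/(2*q - 7)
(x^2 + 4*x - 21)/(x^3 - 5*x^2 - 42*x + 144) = (x + 7)/(x^2 - 2*x - 48)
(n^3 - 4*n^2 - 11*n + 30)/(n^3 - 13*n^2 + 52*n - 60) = (n + 3)/(n - 6)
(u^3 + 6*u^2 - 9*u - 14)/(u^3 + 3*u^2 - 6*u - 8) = (u + 7)/(u + 4)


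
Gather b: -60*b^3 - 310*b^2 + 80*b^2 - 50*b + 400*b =-60*b^3 - 230*b^2 + 350*b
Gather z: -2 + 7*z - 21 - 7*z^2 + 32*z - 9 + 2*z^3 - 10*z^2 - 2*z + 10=2*z^3 - 17*z^2 + 37*z - 22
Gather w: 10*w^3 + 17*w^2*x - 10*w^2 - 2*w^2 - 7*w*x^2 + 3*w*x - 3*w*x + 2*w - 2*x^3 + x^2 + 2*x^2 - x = 10*w^3 + w^2*(17*x - 12) + w*(2 - 7*x^2) - 2*x^3 + 3*x^2 - x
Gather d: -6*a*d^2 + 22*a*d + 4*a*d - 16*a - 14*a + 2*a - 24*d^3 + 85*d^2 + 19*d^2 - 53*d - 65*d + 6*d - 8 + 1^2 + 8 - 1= -28*a - 24*d^3 + d^2*(104 - 6*a) + d*(26*a - 112)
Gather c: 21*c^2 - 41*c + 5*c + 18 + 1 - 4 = 21*c^2 - 36*c + 15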